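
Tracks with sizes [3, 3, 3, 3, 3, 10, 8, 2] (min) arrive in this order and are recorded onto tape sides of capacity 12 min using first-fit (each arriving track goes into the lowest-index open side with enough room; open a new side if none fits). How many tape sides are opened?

3

  3 → side 1 (new)  [load 3/12]
  3 → side 1  [load 6/12]
  3 → side 1  [load 9/12]
  3 → side 1  [load 12/12]
  3 → side 2 (new)  [load 3/12]
  10 → side 3 (new)  [load 10/12]
  8 → side 2  [load 11/12]
  2 → side 3  [load 12/12]
3 tape sides opened.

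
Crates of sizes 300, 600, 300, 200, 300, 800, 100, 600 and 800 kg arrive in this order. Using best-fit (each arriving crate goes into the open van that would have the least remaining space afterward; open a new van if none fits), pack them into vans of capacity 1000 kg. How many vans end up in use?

5

  300 → van 1 (new)  [load 300/1000]
  600 → van 1  [load 900/1000]
  300 → van 2 (new)  [load 300/1000]
  200 → van 2  [load 500/1000]
  300 → van 2  [load 800/1000]
  800 → van 3 (new)  [load 800/1000]
  100 → van 1  [load 1000/1000]
  600 → van 4 (new)  [load 600/1000]
  800 → van 5 (new)  [load 800/1000]
5 vans opened.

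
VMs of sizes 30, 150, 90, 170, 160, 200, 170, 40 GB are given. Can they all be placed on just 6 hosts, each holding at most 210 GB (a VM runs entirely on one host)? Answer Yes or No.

Yes

A valid assignment using 6 hosts:
  host 1: 200 = 200
  host 2: 170 + 40 = 210
  host 3: 170 + 30 = 200
  host 4: 160 = 160
  host 5: 150 = 150
  host 6: 90 = 90
Every load is within 210 GB, so 6 hosts suffice.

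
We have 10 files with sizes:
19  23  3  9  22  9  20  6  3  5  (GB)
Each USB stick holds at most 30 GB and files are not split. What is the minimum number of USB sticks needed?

5

Total = 23 + 22 + 20 + 19 + 9 + 9 + 6 + 5 + 3 + 3 = 119 GB.
Lower bound: ⌈119/30⌉ = 4 USB sticks.
A packing using 5 USB sticks:
  USB stick 1: 23 + 6 = 29
  USB stick 2: 22 + 5 + 3 = 30
  USB stick 3: 20 + 9 = 29
  USB stick 4: 19 + 9 = 28
  USB stick 5: 3 = 3
No arrangement into 4 USB sticks stays within capacity, so 5 is optimal.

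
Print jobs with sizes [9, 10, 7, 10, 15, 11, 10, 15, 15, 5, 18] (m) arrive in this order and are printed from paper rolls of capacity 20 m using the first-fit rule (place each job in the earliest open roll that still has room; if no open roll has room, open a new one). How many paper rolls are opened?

8

  9 → roll 1 (new)  [load 9/20]
  10 → roll 1  [load 19/20]
  7 → roll 2 (new)  [load 7/20]
  10 → roll 2  [load 17/20]
  15 → roll 3 (new)  [load 15/20]
  11 → roll 4 (new)  [load 11/20]
  10 → roll 5 (new)  [load 10/20]
  15 → roll 6 (new)  [load 15/20]
  15 → roll 7 (new)  [load 15/20]
  5 → roll 3  [load 20/20]
  18 → roll 8 (new)  [load 18/20]
8 paper rolls opened.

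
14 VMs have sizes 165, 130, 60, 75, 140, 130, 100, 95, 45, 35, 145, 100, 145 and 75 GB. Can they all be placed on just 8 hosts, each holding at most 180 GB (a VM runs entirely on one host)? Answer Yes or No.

Total = 1440 GB; ⌈1440/180⌉ = 8.
9 VMs each exceed half the capacity and cannot share a host, forcing at least 9 hosts.
At least 9 hosts are required, but only 8 are allowed.

No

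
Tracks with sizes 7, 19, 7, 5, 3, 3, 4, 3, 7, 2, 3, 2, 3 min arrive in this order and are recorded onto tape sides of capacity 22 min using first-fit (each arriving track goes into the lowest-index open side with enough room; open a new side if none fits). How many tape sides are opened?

4

  7 → side 1 (new)  [load 7/22]
  19 → side 2 (new)  [load 19/22]
  7 → side 1  [load 14/22]
  5 → side 1  [load 19/22]
  3 → side 1  [load 22/22]
  3 → side 2  [load 22/22]
  4 → side 3 (new)  [load 4/22]
  3 → side 3  [load 7/22]
  7 → side 3  [load 14/22]
  2 → side 3  [load 16/22]
  3 → side 3  [load 19/22]
  2 → side 3  [load 21/22]
  3 → side 4 (new)  [load 3/22]
4 tape sides opened.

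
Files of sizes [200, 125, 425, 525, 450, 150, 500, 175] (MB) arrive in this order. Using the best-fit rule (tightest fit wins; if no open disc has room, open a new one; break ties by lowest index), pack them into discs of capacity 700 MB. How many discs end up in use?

  200 → disc 1 (new)  [load 200/700]
  125 → disc 1  [load 325/700]
  425 → disc 2 (new)  [load 425/700]
  525 → disc 3 (new)  [load 525/700]
  450 → disc 4 (new)  [load 450/700]
  150 → disc 3  [load 675/700]
  500 → disc 5 (new)  [load 500/700]
  175 → disc 5  [load 675/700]
5 discs opened.

5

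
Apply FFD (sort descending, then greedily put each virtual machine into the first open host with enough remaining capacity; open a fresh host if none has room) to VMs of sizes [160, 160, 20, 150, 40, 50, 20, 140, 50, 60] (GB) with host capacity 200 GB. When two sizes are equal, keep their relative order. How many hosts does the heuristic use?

Sorted descending: 160, 160, 150, 140, 60, 50, 50, 40, 20, 20.
  160 → host 1 (new)  [load 160/200]
  160 → host 2 (new)  [load 160/200]
  150 → host 3 (new)  [load 150/200]
  140 → host 4 (new)  [load 140/200]
  60 → host 4  [load 200/200]
  50 → host 3  [load 200/200]
  50 → host 5 (new)  [load 50/200]
  40 → host 1  [load 200/200]
  20 → host 2  [load 180/200]
  20 → host 2  [load 200/200]
5 hosts opened.

5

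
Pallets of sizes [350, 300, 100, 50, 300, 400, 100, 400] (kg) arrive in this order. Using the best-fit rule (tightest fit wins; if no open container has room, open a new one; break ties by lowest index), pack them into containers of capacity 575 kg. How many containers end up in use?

  350 → container 1 (new)  [load 350/575]
  300 → container 2 (new)  [load 300/575]
  100 → container 1  [load 450/575]
  50 → container 1  [load 500/575]
  300 → container 3 (new)  [load 300/575]
  400 → container 4 (new)  [load 400/575]
  100 → container 4  [load 500/575]
  400 → container 5 (new)  [load 400/575]
5 containers opened.

5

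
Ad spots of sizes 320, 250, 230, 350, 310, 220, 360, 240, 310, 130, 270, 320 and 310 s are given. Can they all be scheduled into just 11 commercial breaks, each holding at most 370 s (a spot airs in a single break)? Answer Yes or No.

Total = 3620 s; ⌈3620/370⌉ = 10.
12 ad spots each exceed half the capacity and cannot share a break, forcing at least 12 commercial breaks.
At least 12 commercial breaks are required, but only 11 are allowed.

No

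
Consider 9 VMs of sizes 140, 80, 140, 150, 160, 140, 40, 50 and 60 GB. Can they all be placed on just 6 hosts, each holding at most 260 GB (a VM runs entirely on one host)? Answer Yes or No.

Yes

A valid assignment using 5 hosts:
  host 1: 160 + 80 = 240
  host 2: 150 + 60 + 50 = 260
  host 3: 140 + 40 = 180
  host 4: 140 = 140
  host 5: 140 = 140
That uses only 5 ≤ 6, so 6 hosts are enough.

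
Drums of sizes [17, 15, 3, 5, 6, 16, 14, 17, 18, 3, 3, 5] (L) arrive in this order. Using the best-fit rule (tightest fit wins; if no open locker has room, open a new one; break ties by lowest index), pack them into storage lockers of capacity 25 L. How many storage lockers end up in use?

6

  17 → locker 1 (new)  [load 17/25]
  15 → locker 2 (new)  [load 15/25]
  3 → locker 1  [load 20/25]
  5 → locker 1  [load 25/25]
  6 → locker 2  [load 21/25]
  16 → locker 3 (new)  [load 16/25]
  14 → locker 4 (new)  [load 14/25]
  17 → locker 5 (new)  [load 17/25]
  18 → locker 6 (new)  [load 18/25]
  3 → locker 2  [load 24/25]
  3 → locker 6  [load 21/25]
  5 → locker 5  [load 22/25]
6 storage lockers opened.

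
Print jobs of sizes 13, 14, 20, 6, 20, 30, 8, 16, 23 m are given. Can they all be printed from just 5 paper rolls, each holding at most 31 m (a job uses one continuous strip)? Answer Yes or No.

No

Total = 150 m; ⌈150/31⌉ = 5.
The bound of 5 does not rule out 5, but exhaustive search shows no assignment into 5 paper rolls of capacity 31 m exists — the minimum is 6.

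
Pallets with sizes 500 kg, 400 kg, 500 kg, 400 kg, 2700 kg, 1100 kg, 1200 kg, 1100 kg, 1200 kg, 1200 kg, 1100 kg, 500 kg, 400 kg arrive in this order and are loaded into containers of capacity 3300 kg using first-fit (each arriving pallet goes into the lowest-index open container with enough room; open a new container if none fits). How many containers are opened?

5

  500 → container 1 (new)  [load 500/3300]
  400 → container 1  [load 900/3300]
  500 → container 1  [load 1400/3300]
  400 → container 1  [load 1800/3300]
  2700 → container 2 (new)  [load 2700/3300]
  1100 → container 1  [load 2900/3300]
  1200 → container 3 (new)  [load 1200/3300]
  1100 → container 3  [load 2300/3300]
  1200 → container 4 (new)  [load 1200/3300]
  1200 → container 4  [load 2400/3300]
  1100 → container 5 (new)  [load 1100/3300]
  500 → container 2  [load 3200/3300]
  400 → container 1  [load 3300/3300]
5 containers opened.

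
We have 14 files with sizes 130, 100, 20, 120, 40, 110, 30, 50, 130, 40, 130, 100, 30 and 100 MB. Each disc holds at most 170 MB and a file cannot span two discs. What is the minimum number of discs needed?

8

Total = 130 + 130 + 130 + 120 + 110 + 100 + 100 + 100 + 50 + 40 + 40 + 30 + 30 + 20 = 1130 MB.
Lower bound: ⌈1130/170⌉ = 7 discs.
Also, 8 files each exceed 85 MB, and no two of those can share a disc, so at least 8 discs are needed.
A packing using 8 discs:
  disc 1: 130 + 40 = 170
  disc 2: 130 + 40 = 170
  disc 3: 130 + 30 = 160
  disc 4: 120 + 50 = 170
  disc 5: 110 + 30 + 20 = 160
  disc 6: 100 = 100
  disc 7: 100 = 100
  disc 8: 100 = 100
This matches the lower bound, so 8 is optimal.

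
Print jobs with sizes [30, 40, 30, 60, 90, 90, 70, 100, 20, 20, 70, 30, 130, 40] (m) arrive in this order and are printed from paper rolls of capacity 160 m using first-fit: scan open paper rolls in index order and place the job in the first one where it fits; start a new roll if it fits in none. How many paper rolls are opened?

  30 → roll 1 (new)  [load 30/160]
  40 → roll 1  [load 70/160]
  30 → roll 1  [load 100/160]
  60 → roll 1  [load 160/160]
  90 → roll 2 (new)  [load 90/160]
  90 → roll 3 (new)  [load 90/160]
  70 → roll 2  [load 160/160]
  100 → roll 4 (new)  [load 100/160]
  20 → roll 3  [load 110/160]
  20 → roll 3  [load 130/160]
  70 → roll 5 (new)  [load 70/160]
  30 → roll 3  [load 160/160]
  130 → roll 6 (new)  [load 130/160]
  40 → roll 4  [load 140/160]
6 paper rolls opened.

6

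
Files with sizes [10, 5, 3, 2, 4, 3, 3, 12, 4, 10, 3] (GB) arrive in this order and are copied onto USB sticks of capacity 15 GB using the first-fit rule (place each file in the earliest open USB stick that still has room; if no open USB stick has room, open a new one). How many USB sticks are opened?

  10 → USB stick 1 (new)  [load 10/15]
  5 → USB stick 1  [load 15/15]
  3 → USB stick 2 (new)  [load 3/15]
  2 → USB stick 2  [load 5/15]
  4 → USB stick 2  [load 9/15]
  3 → USB stick 2  [load 12/15]
  3 → USB stick 2  [load 15/15]
  12 → USB stick 3 (new)  [load 12/15]
  4 → USB stick 4 (new)  [load 4/15]
  10 → USB stick 4  [load 14/15]
  3 → USB stick 3  [load 15/15]
4 USB sticks opened.

4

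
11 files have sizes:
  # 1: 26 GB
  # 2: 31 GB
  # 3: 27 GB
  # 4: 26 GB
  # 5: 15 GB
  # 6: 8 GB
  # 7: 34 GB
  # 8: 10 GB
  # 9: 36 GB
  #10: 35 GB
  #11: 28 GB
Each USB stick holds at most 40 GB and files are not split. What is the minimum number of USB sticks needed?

Total = 36 + 35 + 34 + 31 + 28 + 27 + 26 + 26 + 15 + 10 + 8 = 276 GB.
Lower bound: ⌈276/40⌉ = 7 USB sticks.
Also, 8 files each exceed 20 GB, and no two of those can share a USB stick, so at least 8 USB sticks are needed.
A packing using 9 USB sticks:
  USB stick 1: 36 = 36
  USB stick 2: 35 = 35
  USB stick 3: 34 = 34
  USB stick 4: 31 + 8 = 39
  USB stick 5: 28 + 10 = 38
  USB stick 6: 27 = 27
  USB stick 7: 26 = 26
  USB stick 8: 26 = 26
  USB stick 9: 15 = 15
No arrangement into 8 USB sticks stays within capacity, so 9 is optimal.

9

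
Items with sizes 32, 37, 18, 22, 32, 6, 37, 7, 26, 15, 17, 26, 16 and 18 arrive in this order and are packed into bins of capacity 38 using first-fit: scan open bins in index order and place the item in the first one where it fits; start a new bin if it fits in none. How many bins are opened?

10

  32 → bin 1 (new)  [load 32/38]
  37 → bin 2 (new)  [load 37/38]
  18 → bin 3 (new)  [load 18/38]
  22 → bin 4 (new)  [load 22/38]
  32 → bin 5 (new)  [load 32/38]
  6 → bin 1  [load 38/38]
  37 → bin 6 (new)  [load 37/38]
  7 → bin 3  [load 25/38]
  26 → bin 7 (new)  [load 26/38]
  15 → bin 4  [load 37/38]
  17 → bin 8 (new)  [load 17/38]
  26 → bin 9 (new)  [load 26/38]
  16 → bin 8  [load 33/38]
  18 → bin 10 (new)  [load 18/38]
10 bins opened.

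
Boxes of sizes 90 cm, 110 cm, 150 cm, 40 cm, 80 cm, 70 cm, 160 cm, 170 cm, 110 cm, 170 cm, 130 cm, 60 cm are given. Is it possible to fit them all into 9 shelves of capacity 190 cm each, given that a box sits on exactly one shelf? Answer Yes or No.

Yes

A valid assignment using 8 shelves:
  shelf 1: 170 = 170
  shelf 2: 170 = 170
  shelf 3: 160 = 160
  shelf 4: 150 + 40 = 190
  shelf 5: 130 + 60 = 190
  shelf 6: 110 + 80 = 190
  shelf 7: 110 + 70 = 180
  shelf 8: 90 = 90
That uses only 8 ≤ 9, so 9 shelves are enough.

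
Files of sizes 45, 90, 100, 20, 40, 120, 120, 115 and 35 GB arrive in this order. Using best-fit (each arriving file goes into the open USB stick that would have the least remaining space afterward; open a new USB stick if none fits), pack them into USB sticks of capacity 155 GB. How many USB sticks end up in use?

5

  45 → USB stick 1 (new)  [load 45/155]
  90 → USB stick 1  [load 135/155]
  100 → USB stick 2 (new)  [load 100/155]
  20 → USB stick 1  [load 155/155]
  40 → USB stick 2  [load 140/155]
  120 → USB stick 3 (new)  [load 120/155]
  120 → USB stick 4 (new)  [load 120/155]
  115 → USB stick 5 (new)  [load 115/155]
  35 → USB stick 3  [load 155/155]
5 USB sticks opened.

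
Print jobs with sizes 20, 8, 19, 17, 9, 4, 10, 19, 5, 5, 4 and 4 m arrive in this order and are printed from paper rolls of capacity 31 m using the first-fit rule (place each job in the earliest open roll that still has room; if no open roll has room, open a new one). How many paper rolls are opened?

5

  20 → roll 1 (new)  [load 20/31]
  8 → roll 1  [load 28/31]
  19 → roll 2 (new)  [load 19/31]
  17 → roll 3 (new)  [load 17/31]
  9 → roll 2  [load 28/31]
  4 → roll 3  [load 21/31]
  10 → roll 3  [load 31/31]
  19 → roll 4 (new)  [load 19/31]
  5 → roll 4  [load 24/31]
  5 → roll 4  [load 29/31]
  4 → roll 5 (new)  [load 4/31]
  4 → roll 5  [load 8/31]
5 paper rolls opened.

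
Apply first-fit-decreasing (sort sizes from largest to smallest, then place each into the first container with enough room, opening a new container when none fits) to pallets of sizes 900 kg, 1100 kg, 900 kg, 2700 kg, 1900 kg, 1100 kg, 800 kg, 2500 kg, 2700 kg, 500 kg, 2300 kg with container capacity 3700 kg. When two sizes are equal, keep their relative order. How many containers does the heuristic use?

Sorted descending: 2700, 2700, 2500, 2300, 1900, 1100, 1100, 900, 900, 800, 500.
  2700 → container 1 (new)  [load 2700/3700]
  2700 → container 2 (new)  [load 2700/3700]
  2500 → container 3 (new)  [load 2500/3700]
  2300 → container 4 (new)  [load 2300/3700]
  1900 → container 5 (new)  [load 1900/3700]
  1100 → container 3  [load 3600/3700]
  1100 → container 4  [load 3400/3700]
  900 → container 1  [load 3600/3700]
  900 → container 2  [load 3600/3700]
  800 → container 5  [load 2700/3700]
  500 → container 5  [load 3200/3700]
5 containers opened.

5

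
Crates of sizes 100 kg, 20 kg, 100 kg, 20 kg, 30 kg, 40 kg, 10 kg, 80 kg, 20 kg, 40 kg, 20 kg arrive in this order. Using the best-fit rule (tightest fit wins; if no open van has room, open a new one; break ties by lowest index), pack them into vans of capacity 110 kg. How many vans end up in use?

  100 → van 1 (new)  [load 100/110]
  20 → van 2 (new)  [load 20/110]
  100 → van 3 (new)  [load 100/110]
  20 → van 2  [load 40/110]
  30 → van 2  [load 70/110]
  40 → van 2  [load 110/110]
  10 → van 1  [load 110/110]
  80 → van 4 (new)  [load 80/110]
  20 → van 4  [load 100/110]
  40 → van 5 (new)  [load 40/110]
  20 → van 5  [load 60/110]
5 vans opened.

5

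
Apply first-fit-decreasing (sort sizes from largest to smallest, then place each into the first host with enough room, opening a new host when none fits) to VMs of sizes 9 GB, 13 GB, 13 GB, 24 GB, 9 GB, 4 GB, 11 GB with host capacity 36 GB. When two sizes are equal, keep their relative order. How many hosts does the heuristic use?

Sorted descending: 24, 13, 13, 11, 9, 9, 4.
  24 → host 1 (new)  [load 24/36]
  13 → host 2 (new)  [load 13/36]
  13 → host 2  [load 26/36]
  11 → host 1  [load 35/36]
  9 → host 2  [load 35/36]
  9 → host 3 (new)  [load 9/36]
  4 → host 3  [load 13/36]
3 hosts opened.

3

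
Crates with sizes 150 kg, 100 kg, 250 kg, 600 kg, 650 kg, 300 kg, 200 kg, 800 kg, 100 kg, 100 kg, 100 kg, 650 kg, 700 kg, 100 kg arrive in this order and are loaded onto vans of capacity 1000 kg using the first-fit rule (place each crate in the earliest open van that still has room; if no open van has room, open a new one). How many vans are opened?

6

  150 → van 1 (new)  [load 150/1000]
  100 → van 1  [load 250/1000]
  250 → van 1  [load 500/1000]
  600 → van 2 (new)  [load 600/1000]
  650 → van 3 (new)  [load 650/1000]
  300 → van 1  [load 800/1000]
  200 → van 1  [load 1000/1000]
  800 → van 4 (new)  [load 800/1000]
  100 → van 2  [load 700/1000]
  100 → van 2  [load 800/1000]
  100 → van 2  [load 900/1000]
  650 → van 5 (new)  [load 650/1000]
  700 → van 6 (new)  [load 700/1000]
  100 → van 2  [load 1000/1000]
6 vans opened.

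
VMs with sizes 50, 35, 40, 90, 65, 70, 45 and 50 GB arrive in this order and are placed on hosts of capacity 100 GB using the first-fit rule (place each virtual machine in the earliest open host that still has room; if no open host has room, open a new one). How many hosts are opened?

6

  50 → host 1 (new)  [load 50/100]
  35 → host 1  [load 85/100]
  40 → host 2 (new)  [load 40/100]
  90 → host 3 (new)  [load 90/100]
  65 → host 4 (new)  [load 65/100]
  70 → host 5 (new)  [load 70/100]
  45 → host 2  [load 85/100]
  50 → host 6 (new)  [load 50/100]
6 hosts opened.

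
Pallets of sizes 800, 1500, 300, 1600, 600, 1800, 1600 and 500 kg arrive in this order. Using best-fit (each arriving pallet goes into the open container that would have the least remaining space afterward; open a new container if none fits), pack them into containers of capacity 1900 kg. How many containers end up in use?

  800 → container 1 (new)  [load 800/1900]
  1500 → container 2 (new)  [load 1500/1900]
  300 → container 2  [load 1800/1900]
  1600 → container 3 (new)  [load 1600/1900]
  600 → container 1  [load 1400/1900]
  1800 → container 4 (new)  [load 1800/1900]
  1600 → container 5 (new)  [load 1600/1900]
  500 → container 1  [load 1900/1900]
5 containers opened.

5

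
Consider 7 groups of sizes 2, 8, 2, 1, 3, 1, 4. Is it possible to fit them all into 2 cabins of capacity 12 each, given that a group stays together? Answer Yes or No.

Yes

A valid assignment using 2 cabins:
  cabin 1: 8 + 4 = 12
  cabin 2: 3 + 2 + 2 + 1 + 1 = 9
Every load is within 12, so 2 cabins suffice.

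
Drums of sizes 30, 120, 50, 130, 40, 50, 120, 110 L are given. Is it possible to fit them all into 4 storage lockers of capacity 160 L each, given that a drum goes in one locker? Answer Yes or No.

No

Total = 650 L; ⌈650/160⌉ = 5.
At least 5 storage lockers are required, but only 4 are allowed.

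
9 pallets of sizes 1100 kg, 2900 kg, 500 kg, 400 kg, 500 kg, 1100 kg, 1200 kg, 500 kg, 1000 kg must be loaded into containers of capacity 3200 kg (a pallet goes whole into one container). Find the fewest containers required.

3

Total = 2900 + 1200 + 1100 + 1100 + 1000 + 500 + 500 + 500 + 400 = 9200 kg.
Lower bound: ⌈9200/3200⌉ = 3 containers.
A packing using 3 containers:
  container 1: 2900 = 2900
  container 2: 1200 + 1100 + 500 + 400 = 3200
  container 3: 1100 + 1000 + 500 + 500 = 3100
This matches the lower bound, so 3 is optimal.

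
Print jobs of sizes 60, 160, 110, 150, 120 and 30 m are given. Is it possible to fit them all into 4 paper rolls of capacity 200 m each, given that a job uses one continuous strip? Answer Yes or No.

A valid assignment using 4 paper rolls:
  roll 1: 160 + 30 = 190
  roll 2: 150 = 150
  roll 3: 120 + 60 = 180
  roll 4: 110 = 110
Every load is within 200 m, so 4 paper rolls suffice.

Yes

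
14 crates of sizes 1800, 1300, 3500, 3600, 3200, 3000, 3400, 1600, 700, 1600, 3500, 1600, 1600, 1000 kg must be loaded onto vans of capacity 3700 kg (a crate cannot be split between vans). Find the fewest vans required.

Total = 3600 + 3500 + 3500 + 3400 + 3200 + 3000 + 1800 + 1600 + 1600 + 1600 + 1600 + 1300 + 1000 + 700 = 31400 kg.
Lower bound: ⌈31400/3700⌉ = 9 vans.
A packing using 10 vans:
  van 1: 3600 = 3600
  van 2: 3500 = 3500
  van 3: 3500 = 3500
  van 4: 3400 = 3400
  van 5: 3200 = 3200
  van 6: 3000 + 700 = 3700
  van 7: 1800 + 1600 = 3400
  van 8: 1600 + 1600 = 3200
  van 9: 1600 + 1300 = 2900
  van 10: 1000 = 1000
No arrangement into 9 vans stays within capacity, so 10 is optimal.

10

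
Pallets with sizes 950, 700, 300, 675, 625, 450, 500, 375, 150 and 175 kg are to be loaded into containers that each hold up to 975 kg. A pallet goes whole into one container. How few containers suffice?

6

Total = 950 + 700 + 675 + 625 + 500 + 450 + 375 + 300 + 175 + 150 = 4900 kg.
Lower bound: ⌈4900/975⌉ = 6 containers.
A packing using 6 containers:
  container 1: 950 = 950
  container 2: 700 + 175 = 875
  container 3: 675 + 300 = 975
  container 4: 625 + 150 = 775
  container 5: 500 + 450 = 950
  container 6: 375 = 375
This matches the lower bound, so 6 is optimal.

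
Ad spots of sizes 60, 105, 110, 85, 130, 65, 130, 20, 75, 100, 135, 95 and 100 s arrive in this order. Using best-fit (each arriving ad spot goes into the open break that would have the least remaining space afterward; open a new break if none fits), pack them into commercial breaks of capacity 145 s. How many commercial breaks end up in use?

10

  60 → break 1 (new)  [load 60/145]
  105 → break 2 (new)  [load 105/145]
  110 → break 3 (new)  [load 110/145]
  85 → break 1  [load 145/145]
  130 → break 4 (new)  [load 130/145]
  65 → break 5 (new)  [load 65/145]
  130 → break 6 (new)  [load 130/145]
  20 → break 3  [load 130/145]
  75 → break 5  [load 140/145]
  100 → break 7 (new)  [load 100/145]
  135 → break 8 (new)  [load 135/145]
  95 → break 9 (new)  [load 95/145]
  100 → break 10 (new)  [load 100/145]
10 commercial breaks opened.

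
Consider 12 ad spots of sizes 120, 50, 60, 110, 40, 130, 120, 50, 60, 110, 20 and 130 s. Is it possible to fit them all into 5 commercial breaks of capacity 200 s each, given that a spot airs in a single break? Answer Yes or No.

Total = 1000 s; ⌈1000/200⌉ = 5.
6 ad spots each exceed half the capacity and cannot share a break, forcing at least 6 commercial breaks.
At least 6 commercial breaks are required, but only 5 are allowed.

No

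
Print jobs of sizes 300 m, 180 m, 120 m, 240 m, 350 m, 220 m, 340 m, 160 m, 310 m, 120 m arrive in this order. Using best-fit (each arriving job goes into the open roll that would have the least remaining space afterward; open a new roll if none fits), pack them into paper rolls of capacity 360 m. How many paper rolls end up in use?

8

  300 → roll 1 (new)  [load 300/360]
  180 → roll 2 (new)  [load 180/360]
  120 → roll 2  [load 300/360]
  240 → roll 3 (new)  [load 240/360]
  350 → roll 4 (new)  [load 350/360]
  220 → roll 5 (new)  [load 220/360]
  340 → roll 6 (new)  [load 340/360]
  160 → roll 7 (new)  [load 160/360]
  310 → roll 8 (new)  [load 310/360]
  120 → roll 3  [load 360/360]
8 paper rolls opened.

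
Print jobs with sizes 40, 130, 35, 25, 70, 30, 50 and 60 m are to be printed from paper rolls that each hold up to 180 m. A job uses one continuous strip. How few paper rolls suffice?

Total = 130 + 70 + 60 + 50 + 40 + 35 + 30 + 25 = 440 m.
Lower bound: ⌈440/180⌉ = 3 paper rolls.
A packing using 3 paper rolls:
  roll 1: 130 + 50 = 180
  roll 2: 70 + 60 + 40 = 170
  roll 3: 35 + 30 + 25 = 90
This matches the lower bound, so 3 is optimal.

3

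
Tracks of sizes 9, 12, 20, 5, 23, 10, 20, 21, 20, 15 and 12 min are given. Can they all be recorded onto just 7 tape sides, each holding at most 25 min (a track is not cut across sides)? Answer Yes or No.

No

Total = 167 min; ⌈167/25⌉ = 7.
The bound of 7 does not rule out 7, but exhaustive search shows no assignment into 7 tape sides of capacity 25 min exists — the minimum is 8.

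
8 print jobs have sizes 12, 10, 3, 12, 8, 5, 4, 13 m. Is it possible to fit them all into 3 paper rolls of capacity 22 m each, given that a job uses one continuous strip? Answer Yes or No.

Total = 67 m; ⌈67/22⌉ = 4.
At least 4 paper rolls are required, but only 3 are allowed.

No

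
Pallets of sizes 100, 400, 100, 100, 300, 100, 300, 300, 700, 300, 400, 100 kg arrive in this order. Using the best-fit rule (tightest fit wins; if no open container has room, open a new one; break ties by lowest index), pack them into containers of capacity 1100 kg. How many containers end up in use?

  100 → container 1 (new)  [load 100/1100]
  400 → container 1  [load 500/1100]
  100 → container 1  [load 600/1100]
  100 → container 1  [load 700/1100]
  300 → container 1  [load 1000/1100]
  100 → container 1  [load 1100/1100]
  300 → container 2 (new)  [load 300/1100]
  300 → container 2  [load 600/1100]
  700 → container 3 (new)  [load 700/1100]
  300 → container 3  [load 1000/1100]
  400 → container 2  [load 1000/1100]
  100 → container 2  [load 1100/1100]
3 containers opened.

3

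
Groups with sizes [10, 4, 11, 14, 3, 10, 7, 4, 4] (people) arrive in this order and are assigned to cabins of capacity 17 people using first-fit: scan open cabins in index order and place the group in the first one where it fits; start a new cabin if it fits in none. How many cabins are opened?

5

  10 → cabin 1 (new)  [load 10/17]
  4 → cabin 1  [load 14/17]
  11 → cabin 2 (new)  [load 11/17]
  14 → cabin 3 (new)  [load 14/17]
  3 → cabin 1  [load 17/17]
  10 → cabin 4 (new)  [load 10/17]
  7 → cabin 4  [load 17/17]
  4 → cabin 2  [load 15/17]
  4 → cabin 5 (new)  [load 4/17]
5 cabins opened.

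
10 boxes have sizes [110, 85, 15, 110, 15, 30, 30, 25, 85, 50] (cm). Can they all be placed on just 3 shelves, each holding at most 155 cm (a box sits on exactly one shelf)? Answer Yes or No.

Total = 555 cm; ⌈555/155⌉ = 4.
At least 4 shelves are required, but only 3 are allowed.

No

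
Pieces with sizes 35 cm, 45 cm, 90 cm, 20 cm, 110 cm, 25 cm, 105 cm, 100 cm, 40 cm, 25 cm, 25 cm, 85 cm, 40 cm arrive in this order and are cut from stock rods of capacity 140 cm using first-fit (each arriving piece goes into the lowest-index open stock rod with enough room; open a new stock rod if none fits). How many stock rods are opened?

6

  35 → stock rod 1 (new)  [load 35/140]
  45 → stock rod 1  [load 80/140]
  90 → stock rod 2 (new)  [load 90/140]
  20 → stock rod 1  [load 100/140]
  110 → stock rod 3 (new)  [load 110/140]
  25 → stock rod 1  [load 125/140]
  105 → stock rod 4 (new)  [load 105/140]
  100 → stock rod 5 (new)  [load 100/140]
  40 → stock rod 2  [load 130/140]
  25 → stock rod 3  [load 135/140]
  25 → stock rod 4  [load 130/140]
  85 → stock rod 6 (new)  [load 85/140]
  40 → stock rod 5  [load 140/140]
6 stock rods opened.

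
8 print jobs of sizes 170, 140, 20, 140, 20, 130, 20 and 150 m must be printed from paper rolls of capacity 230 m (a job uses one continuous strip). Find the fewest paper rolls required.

Total = 170 + 150 + 140 + 140 + 130 + 20 + 20 + 20 = 790 m.
Lower bound: ⌈790/230⌉ = 4 paper rolls.
Also, 5 print jobs each exceed 115 m, and no two of those can share a roll, so at least 5 paper rolls are needed.
A packing using 5 paper rolls:
  roll 1: 170 + 20 + 20 + 20 = 230
  roll 2: 150 = 150
  roll 3: 140 = 140
  roll 4: 140 = 140
  roll 5: 130 = 130
This matches the lower bound, so 5 is optimal.

5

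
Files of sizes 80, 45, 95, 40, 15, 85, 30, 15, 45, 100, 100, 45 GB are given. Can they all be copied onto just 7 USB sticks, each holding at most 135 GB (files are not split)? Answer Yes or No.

Yes

A valid assignment using 6 USB sticks:
  USB stick 1: 100 + 30 = 130
  USB stick 2: 100 + 15 + 15 = 130
  USB stick 3: 95 + 40 = 135
  USB stick 4: 85 + 45 = 130
  USB stick 5: 80 + 45 = 125
  USB stick 6: 45 = 45
That uses only 6 ≤ 7, so 7 USB sticks are enough.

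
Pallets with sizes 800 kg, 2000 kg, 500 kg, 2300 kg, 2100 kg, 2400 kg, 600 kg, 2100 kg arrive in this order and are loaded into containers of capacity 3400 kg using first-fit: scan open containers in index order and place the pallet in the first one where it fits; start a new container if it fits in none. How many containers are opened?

  800 → container 1 (new)  [load 800/3400]
  2000 → container 1  [load 2800/3400]
  500 → container 1  [load 3300/3400]
  2300 → container 2 (new)  [load 2300/3400]
  2100 → container 3 (new)  [load 2100/3400]
  2400 → container 4 (new)  [load 2400/3400]
  600 → container 2  [load 2900/3400]
  2100 → container 5 (new)  [load 2100/3400]
5 containers opened.

5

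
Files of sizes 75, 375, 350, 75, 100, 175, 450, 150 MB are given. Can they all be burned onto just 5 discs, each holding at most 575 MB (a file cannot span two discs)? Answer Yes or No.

A valid assignment using 4 discs:
  disc 1: 450 + 100 = 550
  disc 2: 375 + 175 = 550
  disc 3: 350 + 150 + 75 = 575
  disc 4: 75 = 75
That uses only 4 ≤ 5, so 5 discs are enough.

Yes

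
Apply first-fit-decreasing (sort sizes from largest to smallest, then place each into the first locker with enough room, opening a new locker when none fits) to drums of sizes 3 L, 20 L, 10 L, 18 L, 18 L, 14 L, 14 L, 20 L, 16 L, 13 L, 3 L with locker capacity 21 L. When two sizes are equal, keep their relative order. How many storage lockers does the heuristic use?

Sorted descending: 20, 20, 18, 18, 16, 14, 14, 13, 10, 3, 3.
  20 → locker 1 (new)  [load 20/21]
  20 → locker 2 (new)  [load 20/21]
  18 → locker 3 (new)  [load 18/21]
  18 → locker 4 (new)  [load 18/21]
  16 → locker 5 (new)  [load 16/21]
  14 → locker 6 (new)  [load 14/21]
  14 → locker 7 (new)  [load 14/21]
  13 → locker 8 (new)  [load 13/21]
  10 → locker 9 (new)  [load 10/21]
  3 → locker 3  [load 21/21]
  3 → locker 4  [load 21/21]
9 storage lockers opened.

9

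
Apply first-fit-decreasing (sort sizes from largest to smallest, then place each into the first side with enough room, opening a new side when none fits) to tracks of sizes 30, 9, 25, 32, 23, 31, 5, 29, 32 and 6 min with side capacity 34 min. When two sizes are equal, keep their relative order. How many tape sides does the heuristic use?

Sorted descending: 32, 32, 31, 30, 29, 25, 23, 9, 6, 5.
  32 → side 1 (new)  [load 32/34]
  32 → side 2 (new)  [load 32/34]
  31 → side 3 (new)  [load 31/34]
  30 → side 4 (new)  [load 30/34]
  29 → side 5 (new)  [load 29/34]
  25 → side 6 (new)  [load 25/34]
  23 → side 7 (new)  [load 23/34]
  9 → side 6  [load 34/34]
  6 → side 7  [load 29/34]
  5 → side 5  [load 34/34]
7 tape sides opened.

7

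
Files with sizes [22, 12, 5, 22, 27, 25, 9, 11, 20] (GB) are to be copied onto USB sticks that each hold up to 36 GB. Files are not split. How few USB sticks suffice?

5

Total = 27 + 25 + 22 + 22 + 20 + 12 + 11 + 9 + 5 = 153 GB.
Lower bound: ⌈153/36⌉ = 5 USB sticks.
A packing using 5 USB sticks:
  USB stick 1: 27 + 9 = 36
  USB stick 2: 25 + 11 = 36
  USB stick 3: 22 + 12 = 34
  USB stick 4: 22 + 5 = 27
  USB stick 5: 20 = 20
This matches the lower bound, so 5 is optimal.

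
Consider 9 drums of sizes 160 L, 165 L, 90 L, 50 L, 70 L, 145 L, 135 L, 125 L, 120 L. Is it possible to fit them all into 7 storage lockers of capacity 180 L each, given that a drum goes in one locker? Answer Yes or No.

A valid assignment using 7 storage lockers:
  locker 1: 165 = 165
  locker 2: 160 = 160
  locker 3: 145 = 145
  locker 4: 135 = 135
  locker 5: 125 + 50 = 175
  locker 6: 120 = 120
  locker 7: 90 + 70 = 160
Every load is within 180 L, so 7 storage lockers suffice.

Yes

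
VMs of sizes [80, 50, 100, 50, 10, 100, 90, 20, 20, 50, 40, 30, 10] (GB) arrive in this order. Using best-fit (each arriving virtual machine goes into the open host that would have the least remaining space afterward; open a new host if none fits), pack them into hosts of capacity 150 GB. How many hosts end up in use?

  80 → host 1 (new)  [load 80/150]
  50 → host 1  [load 130/150]
  100 → host 2 (new)  [load 100/150]
  50 → host 2  [load 150/150]
  10 → host 1  [load 140/150]
  100 → host 3 (new)  [load 100/150]
  90 → host 4 (new)  [load 90/150]
  20 → host 3  [load 120/150]
  20 → host 3  [load 140/150]
  50 → host 4  [load 140/150]
  40 → host 5 (new)  [load 40/150]
  30 → host 5  [load 70/150]
  10 → host 1  [load 150/150]
5 hosts opened.

5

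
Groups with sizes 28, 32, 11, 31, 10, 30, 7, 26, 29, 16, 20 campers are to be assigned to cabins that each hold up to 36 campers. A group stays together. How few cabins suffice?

8

Total = 32 + 31 + 30 + 29 + 28 + 26 + 20 + 16 + 11 + 10 + 7 = 240 campers.
Lower bound: ⌈240/36⌉ = 7 cabins.
A packing using 8 cabins:
  cabin 1: 32 = 32
  cabin 2: 31 = 31
  cabin 3: 30 = 30
  cabin 4: 29 + 7 = 36
  cabin 5: 28 = 28
  cabin 6: 26 + 10 = 36
  cabin 7: 20 + 16 = 36
  cabin 8: 11 = 11
No arrangement into 7 cabins stays within capacity, so 8 is optimal.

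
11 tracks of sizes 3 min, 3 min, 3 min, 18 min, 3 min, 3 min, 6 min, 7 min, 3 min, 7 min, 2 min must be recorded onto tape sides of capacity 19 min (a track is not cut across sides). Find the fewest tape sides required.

4

Total = 18 + 7 + 7 + 6 + 3 + 3 + 3 + 3 + 3 + 3 + 2 = 58 min.
Lower bound: ⌈58/19⌉ = 4 tape sides.
A packing using 4 tape sides:
  side 1: 18 = 18
  side 2: 7 + 7 + 3 + 2 = 19
  side 3: 6 + 3 + 3 + 3 + 3 = 18
  side 4: 3 = 3
This matches the lower bound, so 4 is optimal.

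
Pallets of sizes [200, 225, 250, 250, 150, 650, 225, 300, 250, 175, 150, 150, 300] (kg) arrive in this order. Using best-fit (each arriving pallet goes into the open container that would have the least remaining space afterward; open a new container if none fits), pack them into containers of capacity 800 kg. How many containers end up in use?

  200 → container 1 (new)  [load 200/800]
  225 → container 1  [load 425/800]
  250 → container 1  [load 675/800]
  250 → container 2 (new)  [load 250/800]
  150 → container 2  [load 400/800]
  650 → container 3 (new)  [load 650/800]
  225 → container 2  [load 625/800]
  300 → container 4 (new)  [load 300/800]
  250 → container 4  [load 550/800]
  175 → container 2  [load 800/800]
  150 → container 3  [load 800/800]
  150 → container 4  [load 700/800]
  300 → container 5 (new)  [load 300/800]
5 containers opened.

5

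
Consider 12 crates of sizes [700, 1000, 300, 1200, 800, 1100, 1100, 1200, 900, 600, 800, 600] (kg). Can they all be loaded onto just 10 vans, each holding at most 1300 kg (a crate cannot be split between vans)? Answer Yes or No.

Yes

A valid assignment using 10 vans:
  van 1: 1200 = 1200
  van 2: 1200 = 1200
  van 3: 1100 = 1100
  van 4: 1100 = 1100
  van 5: 1000 + 300 = 1300
  van 6: 900 = 900
  van 7: 800 = 800
  van 8: 800 = 800
  van 9: 700 + 600 = 1300
  van 10: 600 = 600
Every load is within 1300 kg, so 10 vans suffice.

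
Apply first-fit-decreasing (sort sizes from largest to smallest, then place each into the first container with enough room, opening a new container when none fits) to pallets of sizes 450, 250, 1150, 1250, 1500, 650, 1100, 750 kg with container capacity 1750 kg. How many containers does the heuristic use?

5

Sorted descending: 1500, 1250, 1150, 1100, 750, 650, 450, 250.
  1500 → container 1 (new)  [load 1500/1750]
  1250 → container 2 (new)  [load 1250/1750]
  1150 → container 3 (new)  [load 1150/1750]
  1100 → container 4 (new)  [load 1100/1750]
  750 → container 5 (new)  [load 750/1750]
  650 → container 4  [load 1750/1750]
  450 → container 2  [load 1700/1750]
  250 → container 1  [load 1750/1750]
5 containers opened.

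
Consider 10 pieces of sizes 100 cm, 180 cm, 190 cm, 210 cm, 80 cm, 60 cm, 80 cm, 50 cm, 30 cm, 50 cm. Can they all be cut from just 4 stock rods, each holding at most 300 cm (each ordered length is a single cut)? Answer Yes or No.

Yes

A valid assignment using 4 stock rods:
  stock rod 1: 210 + 80 = 290
  stock rod 2: 190 + 100 = 290
  stock rod 3: 180 + 80 + 30 = 290
  stock rod 4: 60 + 50 + 50 = 160
Every load is within 300 cm, so 4 stock rods suffice.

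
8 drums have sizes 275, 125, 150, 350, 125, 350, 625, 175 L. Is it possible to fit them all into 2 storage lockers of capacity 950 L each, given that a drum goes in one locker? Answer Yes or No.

Total = 2175 L; ⌈2175/950⌉ = 3.
At least 3 storage lockers are required, but only 2 are allowed.

No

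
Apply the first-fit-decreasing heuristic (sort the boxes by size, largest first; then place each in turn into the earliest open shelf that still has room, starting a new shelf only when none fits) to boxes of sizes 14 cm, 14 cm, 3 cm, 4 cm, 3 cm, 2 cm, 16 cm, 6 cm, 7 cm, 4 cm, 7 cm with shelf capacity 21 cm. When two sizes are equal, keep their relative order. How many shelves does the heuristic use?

Sorted descending: 16, 14, 14, 7, 7, 6, 4, 4, 3, 3, 2.
  16 → shelf 1 (new)  [load 16/21]
  14 → shelf 2 (new)  [load 14/21]
  14 → shelf 3 (new)  [load 14/21]
  7 → shelf 2  [load 21/21]
  7 → shelf 3  [load 21/21]
  6 → shelf 4 (new)  [load 6/21]
  4 → shelf 1  [load 20/21]
  4 → shelf 4  [load 10/21]
  3 → shelf 4  [load 13/21]
  3 → shelf 4  [load 16/21]
  2 → shelf 4  [load 18/21]
4 shelves opened.

4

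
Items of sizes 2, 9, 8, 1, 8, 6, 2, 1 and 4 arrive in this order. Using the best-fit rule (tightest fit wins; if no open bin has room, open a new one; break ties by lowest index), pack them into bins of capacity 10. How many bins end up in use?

5

  2 → bin 1 (new)  [load 2/10]
  9 → bin 2 (new)  [load 9/10]
  8 → bin 1  [load 10/10]
  1 → bin 2  [load 10/10]
  8 → bin 3 (new)  [load 8/10]
  6 → bin 4 (new)  [load 6/10]
  2 → bin 3  [load 10/10]
  1 → bin 4  [load 7/10]
  4 → bin 5 (new)  [load 4/10]
5 bins opened.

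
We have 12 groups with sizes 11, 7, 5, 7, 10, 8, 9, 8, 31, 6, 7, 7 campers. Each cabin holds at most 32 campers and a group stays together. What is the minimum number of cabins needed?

4

Total = 31 + 11 + 10 + 9 + 8 + 8 + 7 + 7 + 7 + 7 + 6 + 5 = 116 campers.
Lower bound: ⌈116/32⌉ = 4 cabins.
A packing using 4 cabins:
  cabin 1: 31 = 31
  cabin 2: 11 + 10 + 9 = 30
  cabin 3: 8 + 8 + 7 + 7 = 30
  cabin 4: 7 + 7 + 6 + 5 = 25
This matches the lower bound, so 4 is optimal.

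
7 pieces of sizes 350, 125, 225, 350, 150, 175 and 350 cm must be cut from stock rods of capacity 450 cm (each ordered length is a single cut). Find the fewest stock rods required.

5

Total = 350 + 350 + 350 + 225 + 175 + 150 + 125 = 1725 cm.
Lower bound: ⌈1725/450⌉ = 4 stock rods.
A packing using 5 stock rods:
  stock rod 1: 350 = 350
  stock rod 2: 350 = 350
  stock rod 3: 350 = 350
  stock rod 4: 225 + 175 = 400
  stock rod 5: 150 + 125 = 275
No arrangement into 4 stock rods stays within capacity, so 5 is optimal.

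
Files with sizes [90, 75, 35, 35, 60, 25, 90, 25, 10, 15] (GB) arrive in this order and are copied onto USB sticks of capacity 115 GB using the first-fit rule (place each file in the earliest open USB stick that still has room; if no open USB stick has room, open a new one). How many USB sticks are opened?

  90 → USB stick 1 (new)  [load 90/115]
  75 → USB stick 2 (new)  [load 75/115]
  35 → USB stick 2  [load 110/115]
  35 → USB stick 3 (new)  [load 35/115]
  60 → USB stick 3  [load 95/115]
  25 → USB stick 1  [load 115/115]
  90 → USB stick 4 (new)  [load 90/115]
  25 → USB stick 4  [load 115/115]
  10 → USB stick 3  [load 105/115]
  15 → USB stick 5 (new)  [load 15/115]
5 USB sticks opened.

5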